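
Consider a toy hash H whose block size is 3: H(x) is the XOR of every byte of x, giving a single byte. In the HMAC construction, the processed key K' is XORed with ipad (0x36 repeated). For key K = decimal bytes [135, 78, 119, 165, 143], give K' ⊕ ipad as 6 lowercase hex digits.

a23636

Key decimal bytes [135, 78, 119, 165, 143] = 87 4e 77 a5 8f is 5 bytes > B = 3, so hash it first: H(key) = 94, then zero-pad to 3 bytes: K' = 94 00 00.
XOR each byte with 0x36: 94⊕36=a2, 00⊕36=36, 00⊕36=36.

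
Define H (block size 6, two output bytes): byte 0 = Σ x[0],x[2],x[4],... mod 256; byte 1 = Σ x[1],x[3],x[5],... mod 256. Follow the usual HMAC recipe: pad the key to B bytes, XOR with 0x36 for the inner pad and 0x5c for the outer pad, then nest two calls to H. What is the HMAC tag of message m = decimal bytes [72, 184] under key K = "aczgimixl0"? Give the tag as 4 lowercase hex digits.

Key "aczgimixl0" = 61 63 7a 67 69 6d 69 78 6c 30 is 10 bytes > B = 6, so hash it first: H(key) = 19 df, then zero-pad to 6 bytes: K' = 19 df 00 00 00 00.
K' ⊕ ipad = 2f e9 36 36 36 36.  K' ⊕ opad = 45 83 5c 5c 5c 5c.
Inner input = (K'⊕ipad) ∥ m = 2f e9 36 36 36 36 ∥ 48 b8.
Inner hash: even-index sum = 227 mod 256 = 227; odd-index sum = 525 mod 256 = 13 → e3 0d.
Outer input = (K'⊕opad) ∥ inner = 45 83 5c 5c 5c 5c ∥ e3 0d.
Outer hash (tag): even-index sum = 480 mod 256 = 224; odd-index sum = 328 mod 256 = 72 → e0 48.

e048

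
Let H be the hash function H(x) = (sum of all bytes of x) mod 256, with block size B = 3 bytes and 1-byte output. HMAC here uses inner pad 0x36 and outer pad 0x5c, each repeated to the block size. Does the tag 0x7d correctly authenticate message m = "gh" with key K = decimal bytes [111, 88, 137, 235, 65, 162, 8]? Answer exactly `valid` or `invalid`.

valid

Key decimal bytes [111, 88, 137, 235, 65, 162, 8] = 6f 58 89 eb 41 a2 08 is 7 bytes > B = 3, so hash it first: H(key) = 26, then zero-pad to 3 bytes: K' = 26 00 00.
K' ⊕ ipad = 10 36 36; K' ⊕ opad = 7a 5c 5c.
Inner hash: sum = 16+54+54+103+104 = 331; mod 256 = 75 → 4b.
Outer hash (recomputed tag): sum = 122+92+92+75 = 381; mod 256 = 125 → 7d.
Recomputed tag = 7d; claimed = 7d → match.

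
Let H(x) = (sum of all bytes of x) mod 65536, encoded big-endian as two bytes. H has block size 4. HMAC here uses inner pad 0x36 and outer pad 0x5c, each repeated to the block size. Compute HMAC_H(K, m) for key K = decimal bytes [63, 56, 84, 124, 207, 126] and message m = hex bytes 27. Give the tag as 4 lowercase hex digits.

0248

Key decimal bytes [63, 56, 84, 124, 207, 126] = 3f 38 54 7c cf 7e is 6 bytes > B = 4, so hash it first: H(key) = 02 94, then zero-pad to 4 bytes: K' = 02 94 00 00.
K' ⊕ ipad = 34 a2 36 36.  K' ⊕ opad = 5e c8 5c 5c.
Inner input = (K'⊕ipad) ∥ m = 34 a2 36 36 ∥ 27.
Inner hash: sum = 52+162+54+54+39 = 361 → 01 69.
Outer input = (K'⊕opad) ∥ inner = 5e c8 5c 5c ∥ 01 69.
Outer hash (tag): sum = 94+200+92+92+1+105 = 584 → 02 48.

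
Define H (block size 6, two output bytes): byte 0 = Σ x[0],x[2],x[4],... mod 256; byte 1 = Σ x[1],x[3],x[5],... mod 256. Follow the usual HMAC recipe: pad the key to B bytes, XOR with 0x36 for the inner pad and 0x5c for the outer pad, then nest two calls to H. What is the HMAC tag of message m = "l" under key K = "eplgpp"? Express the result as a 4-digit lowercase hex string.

f470

Key "eplgpp" = 65 70 6c 67 70 70 is exactly B = 6 bytes: K' = 65 70 6c 67 70 70.
K' ⊕ ipad = 53 46 5a 51 46 46.  K' ⊕ opad = 39 2c 30 3b 2c 2c.
Inner input = (K'⊕ipad) ∥ m = 53 46 5a 51 46 46 ∥ 6c.
Inner hash: even-index sum = 351 mod 256 = 95; odd-index sum = 221 mod 256 = 221 → 5f dd.
Outer input = (K'⊕opad) ∥ inner = 39 2c 30 3b 2c 2c ∥ 5f dd.
Outer hash (tag): even-index sum = 244 mod 256 = 244; odd-index sum = 368 mod 256 = 112 → f4 70.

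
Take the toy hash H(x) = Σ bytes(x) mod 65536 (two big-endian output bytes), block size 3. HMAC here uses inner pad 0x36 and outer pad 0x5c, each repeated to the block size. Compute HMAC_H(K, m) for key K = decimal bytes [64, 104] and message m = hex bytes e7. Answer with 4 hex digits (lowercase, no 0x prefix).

Key decimal bytes [64, 104] = 40 68 is 2 bytes ≤ B = 3; zero-pad to 3 bytes: K' = 40 68 00.
K' ⊕ ipad = 76 5e 36.  K' ⊕ opad = 1c 34 5c.
Inner input = (K'⊕ipad) ∥ m = 76 5e 36 ∥ e7.
Inner hash: sum = 118+94+54+231 = 497 → 01 f1.
Outer input = (K'⊕opad) ∥ inner = 1c 34 5c ∥ 01 f1.
Outer hash (tag): sum = 28+52+92+1+241 = 414 → 01 9e.

019e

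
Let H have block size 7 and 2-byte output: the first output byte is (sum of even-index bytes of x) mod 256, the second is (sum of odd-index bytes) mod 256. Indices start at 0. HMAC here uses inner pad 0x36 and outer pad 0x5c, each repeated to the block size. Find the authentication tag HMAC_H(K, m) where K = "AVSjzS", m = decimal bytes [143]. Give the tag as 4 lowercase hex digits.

5ead

Key "AVSjzS" = 41 56 53 6a 7a 53 is 6 bytes ≤ B = 7; zero-pad to 7 bytes: K' = 41 56 53 6a 7a 53 00.
K' ⊕ ipad = 77 60 65 5c 4c 65 36.  K' ⊕ opad = 1d 0a 0f 36 26 0f 5c.
Inner input = (K'⊕ipad) ∥ m = 77 60 65 5c 4c 65 36 ∥ 8f.
Inner hash: even-index sum = 350 mod 256 = 94; odd-index sum = 432 mod 256 = 176 → 5e b0.
Outer input = (K'⊕opad) ∥ inner = 1d 0a 0f 36 26 0f 5c ∥ 5e b0.
Outer hash (tag): even-index sum = 350 mod 256 = 94; odd-index sum = 173 mod 256 = 173 → 5e ad.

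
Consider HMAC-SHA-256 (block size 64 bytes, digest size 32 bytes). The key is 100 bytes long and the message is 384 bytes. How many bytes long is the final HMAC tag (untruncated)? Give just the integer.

32

The tag is one SHA-256 digest: 32 bytes.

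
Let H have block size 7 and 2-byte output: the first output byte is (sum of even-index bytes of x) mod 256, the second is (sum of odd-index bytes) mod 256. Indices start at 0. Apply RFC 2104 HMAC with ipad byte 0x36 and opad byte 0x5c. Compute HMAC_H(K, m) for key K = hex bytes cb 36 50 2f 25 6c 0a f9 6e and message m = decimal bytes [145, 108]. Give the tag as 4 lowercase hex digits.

Key hex bytes cb 36 50 2f 25 6c 0a f9 6e is 9 bytes > B = 7, so hash it first: H(key) = b8 ca, then zero-pad to 7 bytes: K' = b8 ca 00 00 00 00 00.
K' ⊕ ipad = 8e fc 36 36 36 36 36.  K' ⊕ opad = e4 96 5c 5c 5c 5c 5c.
Inner input = (K'⊕ipad) ∥ m = 8e fc 36 36 36 36 36 ∥ 91 6c.
Inner hash: even-index sum = 412 mod 256 = 156; odd-index sum = 505 mod 256 = 249 → 9c f9.
Outer input = (K'⊕opad) ∥ inner = e4 96 5c 5c 5c 5c 5c ∥ 9c f9.
Outer hash (tag): even-index sum = 753 mod 256 = 241; odd-index sum = 490 mod 256 = 234 → f1 ea.

f1ea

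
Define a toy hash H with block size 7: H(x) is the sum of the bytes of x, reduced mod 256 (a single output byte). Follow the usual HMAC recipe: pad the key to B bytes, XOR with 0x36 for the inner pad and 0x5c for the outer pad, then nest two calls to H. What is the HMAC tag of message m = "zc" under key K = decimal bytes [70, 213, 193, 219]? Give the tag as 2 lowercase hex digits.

Key decimal bytes [70, 213, 193, 219] = 46 d5 c1 db is 4 bytes ≤ B = 7; zero-pad to 7 bytes: K' = 46 d5 c1 db 00 00 00.
K' ⊕ ipad = 70 e3 f7 ed 36 36 36.  K' ⊕ opad = 1a 89 9d 87 5c 5c 5c.
Inner input = (K'⊕ipad) ∥ m = 70 e3 f7 ed 36 36 36 ∥ 7a 63.
Inner hash: sum = 112+227+247+237+54+54+54+122+99 = 1206; mod 256 = 182 → b6.
Outer input = (K'⊕opad) ∥ inner = 1a 89 9d 87 5c 5c 5c ∥ b6.
Outer hash (tag): sum = 26+137+157+135+92+92+92+182 = 913; mod 256 = 145 → 91.

91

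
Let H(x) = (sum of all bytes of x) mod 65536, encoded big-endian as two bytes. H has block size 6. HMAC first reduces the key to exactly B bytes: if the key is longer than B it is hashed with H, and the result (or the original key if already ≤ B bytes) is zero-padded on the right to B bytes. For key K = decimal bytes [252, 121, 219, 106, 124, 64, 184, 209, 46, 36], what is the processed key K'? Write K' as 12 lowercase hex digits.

055100000000

|K| = 10 > B = 6, so first hash the key.
H(K): sum = 252+121+219+106+124+64+184+209+46+36 = 1361 → 05 51.
Zero-pad H(K) = 05 51 to 6 bytes: K' = 05 51 00 00 00 00.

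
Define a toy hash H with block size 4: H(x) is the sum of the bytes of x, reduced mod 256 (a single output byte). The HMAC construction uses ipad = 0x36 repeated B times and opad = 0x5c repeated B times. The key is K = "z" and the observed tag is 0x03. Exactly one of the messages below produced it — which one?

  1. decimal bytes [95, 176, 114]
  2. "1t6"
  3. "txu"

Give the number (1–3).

2

Key "z" = 7a is 1 byte ≤ B = 4; zero-pad to 4 bytes: K' = 7a 00 00 00.
K' ⊕ ipad = 4c 36 36 36; K' ⊕ opad = 26 5c 5c 5c.
m1: inner = H(4c 36 36 36 5f b0 72) = 6f; tag = H(26 5c 5c 5c 6f) = a9
m2: inner = H(4c 36 36 36 31 74 36) = c9; tag = H(26 5c 5c 5c c9) = 03 ← matches
m3: inner = H(4c 36 36 36 74 78 75) = 4f; tag = H(26 5c 5c 5c 4f) = 89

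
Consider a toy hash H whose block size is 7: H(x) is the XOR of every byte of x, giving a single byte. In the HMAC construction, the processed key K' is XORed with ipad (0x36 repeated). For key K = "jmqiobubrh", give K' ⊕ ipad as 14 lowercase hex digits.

Key "jmqiobubrh" = 6a 6d 71 69 6f 62 75 62 72 68 is 10 bytes > B = 7, so hash it first: H(key) = 1f, then zero-pad to 7 bytes: K' = 1f 00 00 00 00 00 00.
XOR each byte with 0x36: 1f⊕36=29, 00⊕36=36, 00⊕36=36, 00⊕36=36, 00⊕36=36, 00⊕36=36, 00⊕36=36.

29363636363636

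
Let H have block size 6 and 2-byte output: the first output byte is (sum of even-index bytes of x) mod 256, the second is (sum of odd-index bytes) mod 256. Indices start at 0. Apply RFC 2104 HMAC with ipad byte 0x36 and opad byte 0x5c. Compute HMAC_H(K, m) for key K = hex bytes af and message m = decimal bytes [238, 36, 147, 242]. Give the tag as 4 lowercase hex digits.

Key hex bytes af is 1 byte ≤ B = 6; zero-pad to 6 bytes: K' = af 00 00 00 00 00.
K' ⊕ ipad = 99 36 36 36 36 36.  K' ⊕ opad = f3 5c 5c 5c 5c 5c.
Inner input = (K'⊕ipad) ∥ m = 99 36 36 36 36 36 ∥ ee 24 93 f2.
Inner hash: even-index sum = 646 mod 256 = 134; odd-index sum = 440 mod 256 = 184 → 86 b8.
Outer input = (K'⊕opad) ∥ inner = f3 5c 5c 5c 5c 5c ∥ 86 b8.
Outer hash (tag): even-index sum = 561 mod 256 = 49; odd-index sum = 460 mod 256 = 204 → 31 cc.

31cc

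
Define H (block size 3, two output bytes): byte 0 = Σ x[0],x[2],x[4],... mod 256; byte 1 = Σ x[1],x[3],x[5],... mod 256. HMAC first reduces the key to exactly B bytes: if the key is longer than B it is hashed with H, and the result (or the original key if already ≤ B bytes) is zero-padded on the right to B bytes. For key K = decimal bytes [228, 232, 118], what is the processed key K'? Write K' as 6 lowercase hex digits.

Key decimal bytes [228, 232, 118] = e4 e8 76 is exactly B = 3 bytes: K' = e4 e8 76.

e4e876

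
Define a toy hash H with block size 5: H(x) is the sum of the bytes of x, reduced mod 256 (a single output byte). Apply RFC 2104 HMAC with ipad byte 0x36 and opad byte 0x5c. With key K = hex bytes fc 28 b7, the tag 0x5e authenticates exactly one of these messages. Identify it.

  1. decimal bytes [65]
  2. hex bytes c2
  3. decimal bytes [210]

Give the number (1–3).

Key hex bytes fc 28 b7 is 3 bytes ≤ B = 5; zero-pad to 5 bytes: K' = fc 28 b7 00 00.
K' ⊕ ipad = ca 1e 81 36 36; K' ⊕ opad = a0 74 eb 5c 5c.
m1: inner = H(ca 1e 81 36 36 41) = 16; tag = H(a0 74 eb 5c 5c 16) = cd
m2: inner = H(ca 1e 81 36 36 c2) = 97; tag = H(a0 74 eb 5c 5c 97) = 4e
m3: inner = H(ca 1e 81 36 36 d2) = a7; tag = H(a0 74 eb 5c 5c a7) = 5e ← matches

3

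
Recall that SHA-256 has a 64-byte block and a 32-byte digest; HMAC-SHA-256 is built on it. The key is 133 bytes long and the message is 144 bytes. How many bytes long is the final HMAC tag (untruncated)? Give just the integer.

32

The tag is one SHA-256 digest: 32 bytes.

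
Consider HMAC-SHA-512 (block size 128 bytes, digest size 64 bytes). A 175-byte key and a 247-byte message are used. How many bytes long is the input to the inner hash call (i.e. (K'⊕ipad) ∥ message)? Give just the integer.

Key is 175 > 128 bytes, so it is hashed to 64 bytes then zero-padded to 128: |K'| = 128.
Inner input = (K'⊕ipad) ∥ m → 128 + 247 = 375 bytes.

375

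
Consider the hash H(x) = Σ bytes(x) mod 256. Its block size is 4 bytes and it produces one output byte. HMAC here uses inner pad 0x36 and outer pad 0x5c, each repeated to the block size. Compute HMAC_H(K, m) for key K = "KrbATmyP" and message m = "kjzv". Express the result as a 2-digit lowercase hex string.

0d

Key "KrbATmyP" = 4b 72 62 41 54 6d 79 50 is 8 bytes > B = 4, so hash it first: H(key) = ea, then zero-pad to 4 bytes: K' = ea 00 00 00.
K' ⊕ ipad = dc 36 36 36.  K' ⊕ opad = b6 5c 5c 5c.
Inner input = (K'⊕ipad) ∥ m = dc 36 36 36 ∥ 6b 6a 7a 76.
Inner hash: sum = 220+54+54+54+107+106+122+118 = 835; mod 256 = 67 → 43.
Outer input = (K'⊕opad) ∥ inner = b6 5c 5c 5c ∥ 43.
Outer hash (tag): sum = 182+92+92+92+67 = 525; mod 256 = 13 → 0d.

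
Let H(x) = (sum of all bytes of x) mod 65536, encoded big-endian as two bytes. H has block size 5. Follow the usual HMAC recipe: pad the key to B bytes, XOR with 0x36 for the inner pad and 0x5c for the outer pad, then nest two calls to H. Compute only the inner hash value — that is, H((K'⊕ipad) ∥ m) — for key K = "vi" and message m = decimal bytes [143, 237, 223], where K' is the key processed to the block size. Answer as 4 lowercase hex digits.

039c

Key "vi" = 76 69 is 2 bytes ≤ B = 5; zero-pad to 5 bytes: K' = 76 69 00 00 00.
K' ⊕ ipad = 40 5f 36 36 36.
Inner input = 40 5f 36 36 36 ∥ 8f ed df.
Inner hash: sum = 64+95+54+54+54+143+237+223 = 924 → 03 9c.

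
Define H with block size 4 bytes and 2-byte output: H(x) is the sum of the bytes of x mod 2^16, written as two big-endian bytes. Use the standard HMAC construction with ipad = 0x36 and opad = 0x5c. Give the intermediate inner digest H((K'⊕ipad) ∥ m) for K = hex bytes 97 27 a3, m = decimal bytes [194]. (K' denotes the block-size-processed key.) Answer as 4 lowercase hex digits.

Key hex bytes 97 27 a3 is 3 bytes ≤ B = 4; zero-pad to 4 bytes: K' = 97 27 a3 00.
K' ⊕ ipad = a1 11 95 36.
Inner input = a1 11 95 36 ∥ c2.
Inner hash: sum = 161+17+149+54+194 = 575 → 02 3f.

023f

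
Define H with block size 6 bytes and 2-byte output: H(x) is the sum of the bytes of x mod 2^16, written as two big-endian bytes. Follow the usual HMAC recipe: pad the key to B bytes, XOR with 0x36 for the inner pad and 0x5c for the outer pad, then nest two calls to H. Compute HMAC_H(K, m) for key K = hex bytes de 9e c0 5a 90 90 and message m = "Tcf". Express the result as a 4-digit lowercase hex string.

Key hex bytes de 9e c0 5a 90 90 is exactly B = 6 bytes: K' = de 9e c0 5a 90 90.
K' ⊕ ipad = e8 a8 f6 6c a6 a6.  K' ⊕ opad = 82 c2 9c 06 cc cc.
Inner input = (K'⊕ipad) ∥ m = e8 a8 f6 6c a6 a6 ∥ 54 63 66.
Inner hash: sum = 232+168+246+108+166+166+84+99+102 = 1371 → 05 5b.
Outer input = (K'⊕opad) ∥ inner = 82 c2 9c 06 cc cc ∥ 05 5b.
Outer hash (tag): sum = 130+194+156+6+204+204+5+91 = 990 → 03 de.

03de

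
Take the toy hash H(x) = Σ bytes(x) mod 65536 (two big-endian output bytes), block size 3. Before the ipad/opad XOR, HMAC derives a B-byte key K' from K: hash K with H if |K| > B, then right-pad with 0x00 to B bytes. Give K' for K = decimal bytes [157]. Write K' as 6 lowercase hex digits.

Key decimal bytes [157] = 9d is 1 byte ≤ B = 3; zero-pad to 3 bytes: K' = 9d 00 00.

9d0000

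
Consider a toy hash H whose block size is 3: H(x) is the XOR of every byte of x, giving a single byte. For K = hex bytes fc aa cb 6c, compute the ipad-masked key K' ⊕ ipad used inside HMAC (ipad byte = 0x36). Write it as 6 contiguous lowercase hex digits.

c73636

Key hex bytes fc aa cb 6c is 4 bytes > B = 3, so hash it first: H(key) = f1, then zero-pad to 3 bytes: K' = f1 00 00.
XOR each byte with 0x36: f1⊕36=c7, 00⊕36=36, 00⊕36=36.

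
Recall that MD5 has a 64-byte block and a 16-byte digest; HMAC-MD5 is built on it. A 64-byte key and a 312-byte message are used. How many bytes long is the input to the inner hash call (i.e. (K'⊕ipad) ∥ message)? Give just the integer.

Key is 64 ≤ 64 bytes, zero-padded: |K'| = 64.
Inner input = (K'⊕ipad) ∥ m → 64 + 312 = 376 bytes.

376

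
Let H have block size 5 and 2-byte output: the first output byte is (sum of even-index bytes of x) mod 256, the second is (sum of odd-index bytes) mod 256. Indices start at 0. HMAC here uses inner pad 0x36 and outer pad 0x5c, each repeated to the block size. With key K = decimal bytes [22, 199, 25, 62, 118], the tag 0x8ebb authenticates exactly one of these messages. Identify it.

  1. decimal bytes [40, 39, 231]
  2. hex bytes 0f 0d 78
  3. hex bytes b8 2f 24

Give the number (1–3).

3

Key decimal bytes [22, 199, 25, 62, 118] = 16 c7 19 3e 76 is exactly B = 5 bytes: K' = 16 c7 19 3e 76.
K' ⊕ ipad = 20 f1 2f 08 40; K' ⊕ opad = 4a 9b 45 62 2a.
m1: inner = H(20 f1 2f 08 40 28 27 e7) = b6 08; tag = H(4a 9b 45 62 2a b6 08) = c1b3
m2: inner = H(20 f1 2f 08 40 0f 0d 78) = 9c 80; tag = H(4a 9b 45 62 2a 9c 80) = 3999
m3: inner = H(20 f1 2f 08 40 b8 2f 24) = be d5; tag = H(4a 9b 45 62 2a be d5) = 8ebb ← matches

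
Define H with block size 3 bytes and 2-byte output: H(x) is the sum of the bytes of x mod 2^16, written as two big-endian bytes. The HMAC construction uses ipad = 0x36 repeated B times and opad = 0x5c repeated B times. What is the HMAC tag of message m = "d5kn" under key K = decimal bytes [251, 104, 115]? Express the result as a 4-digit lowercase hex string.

Key decimal bytes [251, 104, 115] = fb 68 73 is exactly B = 3 bytes: K' = fb 68 73.
K' ⊕ ipad = cd 5e 45.  K' ⊕ opad = a7 34 2f.
Inner input = (K'⊕ipad) ∥ m = cd 5e 45 ∥ 64 35 6b 6e.
Inner hash: sum = 205+94+69+100+53+107+110 = 738 → 02 e2.
Outer input = (K'⊕opad) ∥ inner = a7 34 2f ∥ 02 e2.
Outer hash (tag): sum = 167+52+47+2+226 = 494 → 01 ee.

01ee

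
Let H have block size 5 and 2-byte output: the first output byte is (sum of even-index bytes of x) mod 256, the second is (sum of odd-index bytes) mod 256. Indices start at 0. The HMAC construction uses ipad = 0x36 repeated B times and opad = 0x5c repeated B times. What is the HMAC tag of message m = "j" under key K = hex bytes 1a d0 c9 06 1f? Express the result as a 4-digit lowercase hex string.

9e3a

Key hex bytes 1a d0 c9 06 1f is exactly B = 5 bytes: K' = 1a d0 c9 06 1f.
K' ⊕ ipad = 2c e6 ff 30 29.  K' ⊕ opad = 46 8c 95 5a 43.
Inner input = (K'⊕ipad) ∥ m = 2c e6 ff 30 29 ∥ 6a.
Inner hash: even-index sum = 340 mod 256 = 84; odd-index sum = 384 mod 256 = 128 → 54 80.
Outer input = (K'⊕opad) ∥ inner = 46 8c 95 5a 43 ∥ 54 80.
Outer hash (tag): even-index sum = 414 mod 256 = 158; odd-index sum = 314 mod 256 = 58 → 9e 3a.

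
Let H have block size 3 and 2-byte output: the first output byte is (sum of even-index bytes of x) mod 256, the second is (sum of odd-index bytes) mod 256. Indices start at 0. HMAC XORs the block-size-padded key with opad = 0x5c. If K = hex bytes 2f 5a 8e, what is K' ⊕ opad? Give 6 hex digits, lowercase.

7306d2

Key hex bytes 2f 5a 8e is exactly B = 3 bytes: K' = 2f 5a 8e.
XOR each byte with 0x5c: 2f⊕5c=73, 5a⊕5c=06, 8e⊕5c=d2.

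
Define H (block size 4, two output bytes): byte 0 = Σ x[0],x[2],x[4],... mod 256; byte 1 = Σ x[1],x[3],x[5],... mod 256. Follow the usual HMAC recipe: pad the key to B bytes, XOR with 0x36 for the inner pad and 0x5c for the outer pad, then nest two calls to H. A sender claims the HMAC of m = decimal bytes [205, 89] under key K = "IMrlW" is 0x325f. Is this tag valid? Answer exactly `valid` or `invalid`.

Key "IMrlW" = 49 4d 72 6c 57 is 5 bytes > B = 4, so hash it first: H(key) = 12 b9, then zero-pad to 4 bytes: K' = 12 b9 00 00.
K' ⊕ ipad = 24 8f 36 36; K' ⊕ opad = 4e e5 5c 5c.
Inner hash: even-index sum = 295 mod 256 = 39; odd-index sum = 286 mod 256 = 30 → 27 1e.
Outer hash (recomputed tag): even-index sum = 209 mod 256 = 209; odd-index sum = 351 mod 256 = 95 → d1 5f.
Recomputed tag = d15f; claimed = 325f → mismatch.

invalid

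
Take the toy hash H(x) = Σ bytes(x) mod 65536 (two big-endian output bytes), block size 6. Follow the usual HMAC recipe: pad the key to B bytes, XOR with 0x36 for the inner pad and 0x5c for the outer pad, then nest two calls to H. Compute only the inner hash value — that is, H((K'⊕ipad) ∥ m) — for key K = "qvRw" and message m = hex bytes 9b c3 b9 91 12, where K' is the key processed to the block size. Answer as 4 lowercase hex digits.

Key "qvRw" = 71 76 52 77 is 4 bytes ≤ B = 6; zero-pad to 6 bytes: K' = 71 76 52 77 00 00.
K' ⊕ ipad = 47 40 64 41 36 36.
Inner input = 47 40 64 41 36 36 ∥ 9b c3 b9 91 12.
Inner hash: sum = 71+64+100+65+54+54+155+195+185+145+18 = 1106 → 04 52.

0452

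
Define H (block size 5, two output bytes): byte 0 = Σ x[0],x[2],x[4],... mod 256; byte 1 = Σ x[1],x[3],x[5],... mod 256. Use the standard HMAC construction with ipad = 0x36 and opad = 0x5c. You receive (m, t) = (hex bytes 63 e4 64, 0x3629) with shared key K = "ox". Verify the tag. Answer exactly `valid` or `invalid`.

Key "ox" = 6f 78 is 2 bytes ≤ B = 5; zero-pad to 5 bytes: K' = 6f 78 00 00 00.
K' ⊕ ipad = 59 4e 36 36 36; K' ⊕ opad = 33 24 5c 5c 5c.
Inner hash: even-index sum = 425 mod 256 = 169; odd-index sum = 331 mod 256 = 75 → a9 4b.
Outer hash (recomputed tag): even-index sum = 310 mod 256 = 54; odd-index sum = 297 mod 256 = 41 → 36 29.
Recomputed tag = 3629; claimed = 3629 → match.

valid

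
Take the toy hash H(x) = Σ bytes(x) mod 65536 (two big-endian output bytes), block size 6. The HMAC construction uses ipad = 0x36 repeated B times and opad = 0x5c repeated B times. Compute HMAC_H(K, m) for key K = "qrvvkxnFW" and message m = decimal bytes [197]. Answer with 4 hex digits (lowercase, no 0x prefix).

Key "qrvvkxnFW" = 71 72 76 76 6b 78 6e 46 57 is 9 bytes > B = 6, so hash it first: H(key) = 03 bd, then zero-pad to 6 bytes: K' = 03 bd 00 00 00 00.
K' ⊕ ipad = 35 8b 36 36 36 36.  K' ⊕ opad = 5f e1 5c 5c 5c 5c.
Inner input = (K'⊕ipad) ∥ m = 35 8b 36 36 36 36 ∥ c5.
Inner hash: sum = 53+139+54+54+54+54+197 = 605 → 02 5d.
Outer input = (K'⊕opad) ∥ inner = 5f e1 5c 5c 5c 5c ∥ 02 5d.
Outer hash (tag): sum = 95+225+92+92+92+92+2+93 = 783 → 03 0f.

030f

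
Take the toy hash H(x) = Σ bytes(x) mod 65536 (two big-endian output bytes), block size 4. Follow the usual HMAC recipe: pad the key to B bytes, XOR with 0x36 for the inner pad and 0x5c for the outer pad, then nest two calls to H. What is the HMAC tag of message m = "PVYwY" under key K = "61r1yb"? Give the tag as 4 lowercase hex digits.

0216

Key "61r1yb" = 36 31 72 31 79 62 is 6 bytes > B = 4, so hash it first: H(key) = 01 e5, then zero-pad to 4 bytes: K' = 01 e5 00 00.
K' ⊕ ipad = 37 d3 36 36.  K' ⊕ opad = 5d b9 5c 5c.
Inner input = (K'⊕ipad) ∥ m = 37 d3 36 36 ∥ 50 56 59 77 59.
Inner hash: sum = 55+211+54+54+80+86+89+119+89 = 837 → 03 45.
Outer input = (K'⊕opad) ∥ inner = 5d b9 5c 5c ∥ 03 45.
Outer hash (tag): sum = 93+185+92+92+3+69 = 534 → 02 16.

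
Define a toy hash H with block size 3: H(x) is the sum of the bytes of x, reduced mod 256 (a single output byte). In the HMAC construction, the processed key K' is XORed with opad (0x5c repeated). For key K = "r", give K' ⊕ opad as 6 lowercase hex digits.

2e5c5c

Key "r" = 72 is 1 byte ≤ B = 3; zero-pad to 3 bytes: K' = 72 00 00.
XOR each byte with 0x5c: 72⊕5c=2e, 00⊕5c=5c, 00⊕5c=5c.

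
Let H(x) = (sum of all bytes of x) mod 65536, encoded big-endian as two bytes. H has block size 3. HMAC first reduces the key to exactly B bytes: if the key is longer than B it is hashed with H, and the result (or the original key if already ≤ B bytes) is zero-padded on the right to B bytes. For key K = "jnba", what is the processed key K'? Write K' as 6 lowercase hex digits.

019b00

|K| = 4 > B = 3, so first hash the key.
H(K): sum = 106+110+98+97 = 411 → 01 9b.
Zero-pad H(K) = 01 9b to 3 bytes: K' = 01 9b 00.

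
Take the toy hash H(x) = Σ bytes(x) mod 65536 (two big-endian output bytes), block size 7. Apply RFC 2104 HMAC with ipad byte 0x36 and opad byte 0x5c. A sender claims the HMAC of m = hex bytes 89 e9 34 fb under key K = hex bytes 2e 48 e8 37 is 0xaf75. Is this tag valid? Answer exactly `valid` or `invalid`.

invalid

Key hex bytes 2e 48 e8 37 is 4 bytes ≤ B = 7; zero-pad to 7 bytes: K' = 2e 48 e8 37 00 00 00.
K' ⊕ ipad = 18 7e de 01 36 36 36; K' ⊕ opad = 72 14 b4 6b 5c 5c 5c.
Inner hash: sum = 24+126+222+1+54+54+54+137+233+52+251 = 1208 → 04 b8.
Outer hash (recomputed tag): sum = 114+20+180+107+92+92+92+4+184 = 885 → 03 75.
Recomputed tag = 0375; claimed = af75 → mismatch.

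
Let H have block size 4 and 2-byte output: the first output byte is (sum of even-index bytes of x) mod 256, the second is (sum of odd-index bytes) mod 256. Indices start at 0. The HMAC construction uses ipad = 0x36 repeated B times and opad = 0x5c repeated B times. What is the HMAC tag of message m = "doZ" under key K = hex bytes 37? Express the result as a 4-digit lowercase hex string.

Key hex bytes 37 is 1 byte ≤ B = 4; zero-pad to 4 bytes: K' = 37 00 00 00.
K' ⊕ ipad = 01 36 36 36.  K' ⊕ opad = 6b 5c 5c 5c.
Inner input = (K'⊕ipad) ∥ m = 01 36 36 36 ∥ 64 6f 5a.
Inner hash: even-index sum = 245 mod 256 = 245; odd-index sum = 219 mod 256 = 219 → f5 db.
Outer input = (K'⊕opad) ∥ inner = 6b 5c 5c 5c ∥ f5 db.
Outer hash (tag): even-index sum = 444 mod 256 = 188; odd-index sum = 403 mod 256 = 147 → bc 93.

bc93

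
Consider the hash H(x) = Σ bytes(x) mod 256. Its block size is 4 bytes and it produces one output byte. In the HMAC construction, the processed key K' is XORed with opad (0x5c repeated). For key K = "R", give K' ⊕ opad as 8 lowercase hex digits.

0e5c5c5c

Key "R" = 52 is 1 byte ≤ B = 4; zero-pad to 4 bytes: K' = 52 00 00 00.
XOR each byte with 0x5c: 52⊕5c=0e, 00⊕5c=5c, 00⊕5c=5c, 00⊕5c=5c.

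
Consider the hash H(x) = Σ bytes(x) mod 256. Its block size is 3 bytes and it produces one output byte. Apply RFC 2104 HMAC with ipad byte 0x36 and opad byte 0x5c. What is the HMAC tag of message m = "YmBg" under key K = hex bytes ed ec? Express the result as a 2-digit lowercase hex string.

Key hex bytes ed ec is 2 bytes ≤ B = 3; zero-pad to 3 bytes: K' = ed ec 00.
K' ⊕ ipad = db da 36.  K' ⊕ opad = b1 b0 5c.
Inner input = (K'⊕ipad) ∥ m = db da 36 ∥ 59 6d 42 67.
Inner hash: sum = 219+218+54+89+109+66+103 = 858; mod 256 = 90 → 5a.
Outer input = (K'⊕opad) ∥ inner = b1 b0 5c ∥ 5a.
Outer hash (tag): sum = 177+176+92+90 = 535; mod 256 = 23 → 17.

17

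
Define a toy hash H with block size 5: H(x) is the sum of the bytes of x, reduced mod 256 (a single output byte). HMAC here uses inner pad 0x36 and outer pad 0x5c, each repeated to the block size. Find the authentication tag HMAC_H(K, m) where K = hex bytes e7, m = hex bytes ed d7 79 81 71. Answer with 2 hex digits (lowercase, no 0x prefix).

Key hex bytes e7 is 1 byte ≤ B = 5; zero-pad to 5 bytes: K' = e7 00 00 00 00.
K' ⊕ ipad = d1 36 36 36 36.  K' ⊕ opad = bb 5c 5c 5c 5c.
Inner input = (K'⊕ipad) ∥ m = d1 36 36 36 36 ∥ ed d7 79 81 71.
Inner hash: sum = 209+54+54+54+54+237+215+121+129+113 = 1240; mod 256 = 216 → d8.
Outer input = (K'⊕opad) ∥ inner = bb 5c 5c 5c 5c ∥ d8.
Outer hash (tag): sum = 187+92+92+92+92+216 = 771; mod 256 = 3 → 03.

03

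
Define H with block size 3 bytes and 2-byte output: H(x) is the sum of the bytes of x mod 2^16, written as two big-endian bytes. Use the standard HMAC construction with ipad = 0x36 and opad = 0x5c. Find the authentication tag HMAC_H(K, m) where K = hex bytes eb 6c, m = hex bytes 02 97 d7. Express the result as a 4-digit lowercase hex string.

Key hex bytes eb 6c is 2 bytes ≤ B = 3; zero-pad to 3 bytes: K' = eb 6c 00.
K' ⊕ ipad = dd 5a 36.  K' ⊕ opad = b7 30 5c.
Inner input = (K'⊕ipad) ∥ m = dd 5a 36 ∥ 02 97 d7.
Inner hash: sum = 221+90+54+2+151+215 = 733 → 02 dd.
Outer input = (K'⊕opad) ∥ inner = b7 30 5c ∥ 02 dd.
Outer hash (tag): sum = 183+48+92+2+221 = 546 → 02 22.

0222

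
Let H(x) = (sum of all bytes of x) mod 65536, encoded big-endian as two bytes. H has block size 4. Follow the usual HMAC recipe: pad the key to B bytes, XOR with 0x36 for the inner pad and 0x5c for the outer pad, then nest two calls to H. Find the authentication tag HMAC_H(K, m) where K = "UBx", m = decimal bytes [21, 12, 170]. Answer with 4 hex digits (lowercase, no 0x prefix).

00cf

Key "UBx" = 55 42 78 is 3 bytes ≤ B = 4; zero-pad to 4 bytes: K' = 55 42 78 00.
K' ⊕ ipad = 63 74 4e 36.  K' ⊕ opad = 09 1e 24 5c.
Inner input = (K'⊕ipad) ∥ m = 63 74 4e 36 ∥ 15 0c aa.
Inner hash: sum = 99+116+78+54+21+12+170 = 550 → 02 26.
Outer input = (K'⊕opad) ∥ inner = 09 1e 24 5c ∥ 02 26.
Outer hash (tag): sum = 9+30+36+92+2+38 = 207 → 00 cf.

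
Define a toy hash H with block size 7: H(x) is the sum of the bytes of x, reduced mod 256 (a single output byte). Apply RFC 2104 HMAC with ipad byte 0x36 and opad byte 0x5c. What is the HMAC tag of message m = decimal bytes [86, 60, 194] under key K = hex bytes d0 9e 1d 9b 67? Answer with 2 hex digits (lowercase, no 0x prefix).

Key hex bytes d0 9e 1d 9b 67 is 5 bytes ≤ B = 7; zero-pad to 7 bytes: K' = d0 9e 1d 9b 67 00 00.
K' ⊕ ipad = e6 a8 2b ad 51 36 36.  K' ⊕ opad = 8c c2 41 c7 3b 5c 5c.
Inner input = (K'⊕ipad) ∥ m = e6 a8 2b ad 51 36 36 ∥ 56 3c c2.
Inner hash: sum = 230+168+43+173+81+54+54+86+60+194 = 1143; mod 256 = 119 → 77.
Outer input = (K'⊕opad) ∥ inner = 8c c2 41 c7 3b 5c 5c ∥ 77.
Outer hash (tag): sum = 140+194+65+199+59+92+92+119 = 960; mod 256 = 192 → c0.

c0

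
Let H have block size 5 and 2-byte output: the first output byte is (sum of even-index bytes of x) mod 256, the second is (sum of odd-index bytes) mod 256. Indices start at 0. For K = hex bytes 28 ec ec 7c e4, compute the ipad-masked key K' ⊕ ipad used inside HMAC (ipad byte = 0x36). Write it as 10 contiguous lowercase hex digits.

1edada4ad2

Key hex bytes 28 ec ec 7c e4 is exactly B = 5 bytes: K' = 28 ec ec 7c e4.
XOR each byte with 0x36: 28⊕36=1e, ec⊕36=da, ec⊕36=da, 7c⊕36=4a, e4⊕36=d2.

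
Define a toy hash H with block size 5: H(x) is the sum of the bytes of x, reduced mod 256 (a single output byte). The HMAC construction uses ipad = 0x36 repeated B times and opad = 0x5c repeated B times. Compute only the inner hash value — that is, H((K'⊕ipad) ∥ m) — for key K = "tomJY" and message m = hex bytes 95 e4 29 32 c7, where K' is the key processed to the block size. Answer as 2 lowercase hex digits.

7c

Key "tomJY" = 74 6f 6d 4a 59 is exactly B = 5 bytes: K' = 74 6f 6d 4a 59.
K' ⊕ ipad = 42 59 5b 7c 6f.
Inner input = 42 59 5b 7c 6f ∥ 95 e4 29 32 c7.
Inner hash: sum = 66+89+91+124+111+149+228+41+50+199 = 1148; mod 256 = 124 → 7c.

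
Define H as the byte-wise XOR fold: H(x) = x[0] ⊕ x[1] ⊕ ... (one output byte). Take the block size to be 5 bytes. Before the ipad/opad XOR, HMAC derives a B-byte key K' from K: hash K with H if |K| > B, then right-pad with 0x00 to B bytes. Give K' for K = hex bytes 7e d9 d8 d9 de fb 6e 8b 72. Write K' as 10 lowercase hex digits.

1400000000

|K| = 9 > B = 5, so first hash the key.
H(K): XOR 7e⊕d9⊕d8⊕d9⊕de⊕fb⊕6e⊕8b⊕72 = 14.
Zero-pad H(K) = 14 to 5 bytes: K' = 14 00 00 00 00.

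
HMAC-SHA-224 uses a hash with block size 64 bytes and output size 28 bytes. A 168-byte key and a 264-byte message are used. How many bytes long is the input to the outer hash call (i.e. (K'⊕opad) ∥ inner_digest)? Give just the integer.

Key is 168 > 64 bytes, so it is hashed to 28 bytes then zero-padded to 64: |K'| = 64.
Outer input = (K'⊕opad) ∥ H(inner) → 64 + 28 = 92 bytes.

92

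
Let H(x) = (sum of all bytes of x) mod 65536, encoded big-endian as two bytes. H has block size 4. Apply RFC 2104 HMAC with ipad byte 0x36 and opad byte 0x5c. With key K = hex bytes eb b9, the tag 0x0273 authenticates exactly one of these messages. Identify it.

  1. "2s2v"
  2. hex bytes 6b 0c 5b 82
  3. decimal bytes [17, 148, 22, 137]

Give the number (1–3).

Key hex bytes eb b9 is 2 bytes ≤ B = 4; zero-pad to 4 bytes: K' = eb b9 00 00.
K' ⊕ ipad = dd 8f 36 36; K' ⊕ opad = b7 e5 5c 5c.
m1: inner = H(dd 8f 36 36 32 73 32 76) = 03 25; tag = H(b7 e5 5c 5c 03 25) = 027c
m2: inner = H(dd 8f 36 36 6b 0c 5b 82) = 03 2c; tag = H(b7 e5 5c 5c 03 2c) = 0283
m3: inner = H(dd 8f 36 36 11 94 16 89) = 03 1c; tag = H(b7 e5 5c 5c 03 1c) = 0273 ← matches

3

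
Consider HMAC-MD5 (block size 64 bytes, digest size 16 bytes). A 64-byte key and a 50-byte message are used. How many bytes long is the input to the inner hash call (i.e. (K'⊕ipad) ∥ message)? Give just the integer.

114

Key is 64 ≤ 64 bytes, zero-padded: |K'| = 64.
Inner input = (K'⊕ipad) ∥ m → 64 + 50 = 114 bytes.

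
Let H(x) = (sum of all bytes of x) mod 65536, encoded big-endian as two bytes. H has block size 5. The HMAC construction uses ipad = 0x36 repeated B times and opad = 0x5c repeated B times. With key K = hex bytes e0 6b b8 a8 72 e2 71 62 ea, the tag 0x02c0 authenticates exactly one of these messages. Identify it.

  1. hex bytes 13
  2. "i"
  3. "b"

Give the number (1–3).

Key hex bytes e0 6b b8 a8 72 e2 71 62 ea is 9 bytes > B = 5, so hash it first: H(key) = 05 bc, then zero-pad to 5 bytes: K' = 05 bc 00 00 00.
K' ⊕ ipad = 33 8a 36 36 36; K' ⊕ opad = 59 e0 5c 5c 5c.
m1: inner = H(33 8a 36 36 36 13) = 01 72; tag = H(59 e0 5c 5c 5c 01 72) = 02c0 ← matches
m2: inner = H(33 8a 36 36 36 69) = 01 c8; tag = H(59 e0 5c 5c 5c 01 c8) = 0316
m3: inner = H(33 8a 36 36 36 62) = 01 c1; tag = H(59 e0 5c 5c 5c 01 c1) = 030f

1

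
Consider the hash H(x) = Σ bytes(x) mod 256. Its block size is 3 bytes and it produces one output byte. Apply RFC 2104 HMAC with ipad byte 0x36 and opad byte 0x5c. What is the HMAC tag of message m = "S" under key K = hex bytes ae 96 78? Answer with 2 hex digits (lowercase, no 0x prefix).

Key hex bytes ae 96 78 is exactly B = 3 bytes: K' = ae 96 78.
K' ⊕ ipad = 98 a0 4e.  K' ⊕ opad = f2 ca 24.
Inner input = (K'⊕ipad) ∥ m = 98 a0 4e ∥ 53.
Inner hash: sum = 152+160+78+83 = 473; mod 256 = 217 → d9.
Outer input = (K'⊕opad) ∥ inner = f2 ca 24 ∥ d9.
Outer hash (tag): sum = 242+202+36+217 = 697; mod 256 = 185 → b9.

b9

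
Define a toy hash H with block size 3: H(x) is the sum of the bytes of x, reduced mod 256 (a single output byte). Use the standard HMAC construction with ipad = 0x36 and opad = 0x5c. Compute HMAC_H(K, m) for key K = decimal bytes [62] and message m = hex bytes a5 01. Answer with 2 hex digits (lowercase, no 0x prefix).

Key decimal bytes [62] = 3e is 1 byte ≤ B = 3; zero-pad to 3 bytes: K' = 3e 00 00.
K' ⊕ ipad = 08 36 36.  K' ⊕ opad = 62 5c 5c.
Inner input = (K'⊕ipad) ∥ m = 08 36 36 ∥ a5 01.
Inner hash: sum = 8+54+54+165+1 = 282; mod 256 = 26 → 1a.
Outer input = (K'⊕opad) ∥ inner = 62 5c 5c ∥ 1a.
Outer hash (tag): sum = 98+92+92+26 = 308; mod 256 = 52 → 34.

34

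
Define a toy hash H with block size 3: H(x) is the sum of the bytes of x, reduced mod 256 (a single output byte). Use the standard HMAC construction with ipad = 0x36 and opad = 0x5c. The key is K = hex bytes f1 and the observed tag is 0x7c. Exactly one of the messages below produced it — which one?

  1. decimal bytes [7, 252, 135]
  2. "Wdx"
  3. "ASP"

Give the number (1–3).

Key hex bytes f1 is 1 byte ≤ B = 3; zero-pad to 3 bytes: K' = f1 00 00.
K' ⊕ ipad = c7 36 36; K' ⊕ opad = ad 5c 5c.
m1: inner = H(c7 36 36 07 fc 87) = bd; tag = H(ad 5c 5c bd) = 22
m2: inner = H(c7 36 36 57 64 78) = 66; tag = H(ad 5c 5c 66) = cb
m3: inner = H(c7 36 36 41 53 50) = 17; tag = H(ad 5c 5c 17) = 7c ← matches

3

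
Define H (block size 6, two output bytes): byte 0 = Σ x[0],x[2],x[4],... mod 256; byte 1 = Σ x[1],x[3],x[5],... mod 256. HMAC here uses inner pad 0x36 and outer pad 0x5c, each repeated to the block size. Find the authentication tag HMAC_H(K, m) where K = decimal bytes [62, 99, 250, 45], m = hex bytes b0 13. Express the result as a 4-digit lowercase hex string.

Key decimal bytes [62, 99, 250, 45] = 3e 63 fa 2d is 4 bytes ≤ B = 6; zero-pad to 6 bytes: K' = 3e 63 fa 2d 00 00.
K' ⊕ ipad = 08 55 cc 1b 36 36.  K' ⊕ opad = 62 3f a6 71 5c 5c.
Inner input = (K'⊕ipad) ∥ m = 08 55 cc 1b 36 36 ∥ b0 13.
Inner hash: even-index sum = 442 mod 256 = 186; odd-index sum = 185 mod 256 = 185 → ba b9.
Outer input = (K'⊕opad) ∥ inner = 62 3f a6 71 5c 5c ∥ ba b9.
Outer hash (tag): even-index sum = 542 mod 256 = 30; odd-index sum = 453 mod 256 = 197 → 1e c5.

1ec5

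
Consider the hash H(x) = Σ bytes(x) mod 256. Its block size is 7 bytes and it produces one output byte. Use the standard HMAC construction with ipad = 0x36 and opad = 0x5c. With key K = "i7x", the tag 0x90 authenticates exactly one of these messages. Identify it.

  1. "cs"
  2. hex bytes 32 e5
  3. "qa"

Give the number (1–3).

1

Key "i7x" = 69 37 78 is 3 bytes ≤ B = 7; zero-pad to 7 bytes: K' = 69 37 78 00 00 00 00.
K' ⊕ ipad = 5f 01 4e 36 36 36 36; K' ⊕ opad = 35 6b 24 5c 5c 5c 5c.
m1: inner = H(5f 01 4e 36 36 36 36 63 73) = 5c; tag = H(35 6b 24 5c 5c 5c 5c 5c) = 90 ← matches
m2: inner = H(5f 01 4e 36 36 36 36 32 e5) = 9d; tag = H(35 6b 24 5c 5c 5c 5c 9d) = d1
m3: inner = H(5f 01 4e 36 36 36 36 71 61) = 58; tag = H(35 6b 24 5c 5c 5c 5c 58) = 8c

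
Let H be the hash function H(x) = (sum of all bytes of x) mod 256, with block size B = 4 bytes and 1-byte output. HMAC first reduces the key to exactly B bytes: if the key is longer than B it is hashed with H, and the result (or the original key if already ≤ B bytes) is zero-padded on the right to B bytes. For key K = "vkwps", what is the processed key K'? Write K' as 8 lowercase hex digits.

|K| = 5 > B = 4, so first hash the key.
H(K): sum = 118+107+119+112+115 = 571; mod 256 = 59 → 3b.
Zero-pad H(K) = 3b to 4 bytes: K' = 3b 00 00 00.

3b000000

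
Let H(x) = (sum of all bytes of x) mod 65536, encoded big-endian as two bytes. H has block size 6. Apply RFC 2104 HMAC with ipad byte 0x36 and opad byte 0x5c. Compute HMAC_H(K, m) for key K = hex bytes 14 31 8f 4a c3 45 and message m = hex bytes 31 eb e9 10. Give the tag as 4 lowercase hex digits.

Key hex bytes 14 31 8f 4a c3 45 is exactly B = 6 bytes: K' = 14 31 8f 4a c3 45.
K' ⊕ ipad = 22 07 b9 7c f5 73.  K' ⊕ opad = 48 6d d3 16 9f 19.
Inner input = (K'⊕ipad) ∥ m = 22 07 b9 7c f5 73 ∥ 31 eb e9 10.
Inner hash: sum = 34+7+185+124+245+115+49+235+233+16 = 1243 → 04 db.
Outer input = (K'⊕opad) ∥ inner = 48 6d d3 16 9f 19 ∥ 04 db.
Outer hash (tag): sum = 72+109+211+22+159+25+4+219 = 821 → 03 35.

0335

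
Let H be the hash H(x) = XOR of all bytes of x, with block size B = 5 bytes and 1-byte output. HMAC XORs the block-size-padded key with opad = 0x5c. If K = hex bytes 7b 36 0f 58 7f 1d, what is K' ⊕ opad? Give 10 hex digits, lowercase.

245c5c5c5c

Key hex bytes 7b 36 0f 58 7f 1d is 6 bytes > B = 5, so hash it first: H(key) = 78, then zero-pad to 5 bytes: K' = 78 00 00 00 00.
XOR each byte with 0x5c: 78⊕5c=24, 00⊕5c=5c, 00⊕5c=5c, 00⊕5c=5c, 00⊕5c=5c.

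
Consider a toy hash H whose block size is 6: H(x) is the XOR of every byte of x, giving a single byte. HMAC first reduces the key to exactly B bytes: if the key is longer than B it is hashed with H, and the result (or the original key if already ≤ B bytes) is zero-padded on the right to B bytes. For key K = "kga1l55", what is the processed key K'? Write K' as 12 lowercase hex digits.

300000000000

|K| = 7 > B = 6, so first hash the key.
H(K): XOR 6b⊕67⊕61⊕31⊕6c⊕35⊕35 = 30.
Zero-pad H(K) = 30 to 6 bytes: K' = 30 00 00 00 00 00.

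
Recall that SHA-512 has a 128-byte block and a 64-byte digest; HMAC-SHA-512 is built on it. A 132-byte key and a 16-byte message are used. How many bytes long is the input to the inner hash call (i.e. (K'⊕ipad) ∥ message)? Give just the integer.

144

Key is 132 > 128 bytes, so it is hashed to 64 bytes then zero-padded to 128: |K'| = 128.
Inner input = (K'⊕ipad) ∥ m → 128 + 16 = 144 bytes.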